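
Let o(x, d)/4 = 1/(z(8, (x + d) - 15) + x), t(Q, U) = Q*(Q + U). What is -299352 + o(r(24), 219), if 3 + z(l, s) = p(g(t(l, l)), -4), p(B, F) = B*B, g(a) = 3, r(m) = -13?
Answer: -2095468/7 ≈ -2.9935e+5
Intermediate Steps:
p(B, F) = B²
z(l, s) = 6 (z(l, s) = -3 + 3² = -3 + 9 = 6)
o(x, d) = 4/(6 + x)
-299352 + o(r(24), 219) = -299352 + 4/(6 - 13) = -299352 + 4/(-7) = -299352 + 4*(-⅐) = -299352 - 4/7 = -2095468/7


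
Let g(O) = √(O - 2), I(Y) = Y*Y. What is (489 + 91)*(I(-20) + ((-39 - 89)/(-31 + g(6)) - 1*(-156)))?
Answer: 325040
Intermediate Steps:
I(Y) = Y²
g(O) = √(-2 + O)
(489 + 91)*(I(-20) + ((-39 - 89)/(-31 + g(6)) - 1*(-156))) = (489 + 91)*((-20)² + ((-39 - 89)/(-31 + √(-2 + 6)) - 1*(-156))) = 580*(400 + (-128/(-31 + √4) + 156)) = 580*(400 + (-128/(-31 + 2) + 156)) = 580*(400 + (-128/(-29) + 156)) = 580*(400 + (-128*(-1/29) + 156)) = 580*(400 + (128/29 + 156)) = 580*(400 + 4652/29) = 580*(16252/29) = 325040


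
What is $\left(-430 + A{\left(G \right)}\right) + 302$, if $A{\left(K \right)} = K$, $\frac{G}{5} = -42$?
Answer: $-338$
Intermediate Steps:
$G = -210$ ($G = 5 \left(-42\right) = -210$)
$\left(-430 + A{\left(G \right)}\right) + 302 = \left(-430 - 210\right) + 302 = -640 + 302 = -338$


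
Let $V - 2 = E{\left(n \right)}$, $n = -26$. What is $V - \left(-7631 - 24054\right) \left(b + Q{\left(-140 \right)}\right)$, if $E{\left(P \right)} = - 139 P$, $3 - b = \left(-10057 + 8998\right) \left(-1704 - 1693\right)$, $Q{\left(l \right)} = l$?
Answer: $-113988684984$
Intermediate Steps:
$b = -3597420$ ($b = 3 - \left(-10057 + 8998\right) \left(-1704 - 1693\right) = 3 - \left(-1059\right) \left(-3397\right) = 3 - 3597423 = -3597420$)
$V = 3616$ ($V = 2 - -3614 = 2 + 3614 = 3616$)
$V - \left(-7631 - 24054\right) \left(b + Q{\left(-140 \right)}\right) = 3616 - \left(-7631 - 24054\right) \left(-3597420 - 140\right) = 3616 - \left(-31685\right) \left(-3597560\right) = 3616 - 113988688600 = -113988684984$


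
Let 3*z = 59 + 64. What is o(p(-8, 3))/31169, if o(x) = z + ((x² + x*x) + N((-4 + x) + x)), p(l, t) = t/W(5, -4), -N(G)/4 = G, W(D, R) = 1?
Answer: 51/31169 ≈ 0.0016362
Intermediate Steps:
N(G) = -4*G
z = 41 (z = (59 + 64)/3 = (⅓)*123 = 41)
p(l, t) = t (p(l, t) = t/1 = t*1 = t)
o(x) = 57 - 8*x + 2*x² (o(x) = 41 + ((x² + x*x) - 4*((-4 + x) + x)) = 41 + ((x² + x²) - 4*(-4 + 2*x)) = 41 + (2*x² + (16 - 8*x)) = 41 + (16 - 8*x + 2*x²) = 57 - 8*x + 2*x²)
o(p(-8, 3))/31169 = (57 - 8*3 + 2*3²)/31169 = (57 - 24 + 2*9)*(1/31169) = (57 - 24 + 18)*(1/31169) = 51*(1/31169) = 51/31169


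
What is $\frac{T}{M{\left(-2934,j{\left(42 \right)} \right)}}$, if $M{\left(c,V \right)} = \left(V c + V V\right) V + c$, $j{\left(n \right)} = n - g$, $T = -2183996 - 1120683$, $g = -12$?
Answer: $\frac{3304679}{8401014} \approx 0.39337$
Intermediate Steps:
$T = -3304679$
$j{\left(n \right)} = 12 + n$ ($j{\left(n \right)} = n - -12 = n + 12 = 12 + n$)
$M{\left(c,V \right)} = c + V \left(V^{2} + V c\right)$ ($M{\left(c,V \right)} = \left(V c + V^{2}\right) V + c = \left(V^{2} + V c\right) V + c = V \left(V^{2} + V c\right) + c = c + V \left(V^{2} + V c\right)$)
$\frac{T}{M{\left(-2934,j{\left(42 \right)} \right)}} = - \frac{3304679}{-2934 + \left(12 + 42\right)^{3} - 2934 \left(12 + 42\right)^{2}} = - \frac{3304679}{-2934 + 54^{3} - 2934 \cdot 54^{2}} = - \frac{3304679}{-2934 + 157464 - 8555544} = - \frac{3304679}{-8401014} = \left(-3304679\right) \left(- \frac{1}{8401014}\right) = \frac{3304679}{8401014}$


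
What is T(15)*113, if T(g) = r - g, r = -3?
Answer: -2034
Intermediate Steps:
T(g) = -3 - g
T(15)*113 = (-3 - 1*15)*113 = (-3 - 15)*113 = -18*113 = -2034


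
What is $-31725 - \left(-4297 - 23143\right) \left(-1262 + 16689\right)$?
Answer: $423285155$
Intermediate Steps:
$-31725 - \left(-4297 - 23143\right) \left(-1262 + 16689\right) = -31725 - \left(-27440\right) 15427 = -31725 - -423316880 = -31725 + 423316880 = 423285155$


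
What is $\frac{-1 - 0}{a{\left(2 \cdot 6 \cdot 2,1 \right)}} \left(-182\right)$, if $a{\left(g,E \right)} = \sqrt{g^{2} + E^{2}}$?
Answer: $\frac{182 \sqrt{577}}{577} \approx 7.5768$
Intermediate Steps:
$a{\left(g,E \right)} = \sqrt{E^{2} + g^{2}}$
$\frac{-1 - 0}{a{\left(2 \cdot 6 \cdot 2,1 \right)}} \left(-182\right) = \frac{-1 - 0}{\sqrt{1^{2} + \left(2 \cdot 6 \cdot 2\right)^{2}}} \left(-182\right) = \frac{-1 + 0}{\sqrt{1 + \left(12 \cdot 2\right)^{2}}} \left(-182\right) = - \frac{1}{\sqrt{1 + 24^{2}}} \left(-182\right) = - \frac{1}{\sqrt{1 + 576}} \left(-182\right) = - \frac{1}{\sqrt{577}} \left(-182\right) = - \frac{\sqrt{577}}{577} \left(-182\right) = \frac{182 \sqrt{577}}{577}$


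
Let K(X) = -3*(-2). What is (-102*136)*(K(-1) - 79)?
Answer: 1012656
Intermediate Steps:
K(X) = 6
(-102*136)*(K(-1) - 79) = (-102*136)*(6 - 79) = -13872*(-73) = 1012656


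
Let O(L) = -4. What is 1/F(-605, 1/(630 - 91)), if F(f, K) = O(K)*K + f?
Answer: -539/326099 ≈ -0.0016529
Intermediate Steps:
F(f, K) = f - 4*K (F(f, K) = -4*K + f = f - 4*K)
1/F(-605, 1/(630 - 91)) = 1/(-605 - 4/(630 - 91)) = 1/(-605 - 4/539) = 1/(-326099/539) = -539/326099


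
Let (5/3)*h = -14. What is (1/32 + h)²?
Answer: 1792921/25600 ≈ 70.036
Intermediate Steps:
h = -42/5 (h = (⅗)*(-14) = -42/5 ≈ -8.4000)
(1/32 + h)² = (1/32 - 42/5)² = (-1339/160)² = 1792921/25600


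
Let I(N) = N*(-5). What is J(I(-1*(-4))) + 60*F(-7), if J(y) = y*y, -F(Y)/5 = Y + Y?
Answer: 4600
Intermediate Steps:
F(Y) = -10*Y (F(Y) = -5*(Y + Y) = -10*Y)
I(N) = -5*N
J(y) = y**2
J(I(-1*(-4))) + 60*F(-7) = (-(-5)*(-4))**2 + 60*(-10*(-7)) = (-5*4)**2 + 60*70 = (-20)**2 + 4200 = 400 + 4200 = 4600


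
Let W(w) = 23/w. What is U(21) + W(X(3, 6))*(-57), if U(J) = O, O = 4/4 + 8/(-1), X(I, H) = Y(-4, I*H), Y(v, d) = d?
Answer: -479/6 ≈ -79.833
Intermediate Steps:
X(I, H) = H*I (X(I, H) = I*H = H*I)
O = -7 (O = 4*(¼) + 8*(-1) = 1 - 8 = -7)
U(J) = -7
U(21) + W(X(3, 6))*(-57) = -7 + (23/((6*3)))*(-57) = -7 + (23/18)*(-57) = -7 - 437/6 = -479/6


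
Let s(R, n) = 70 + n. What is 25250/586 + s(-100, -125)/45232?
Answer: 51912535/1204816 ≈ 43.088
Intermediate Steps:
25250/586 + s(-100, -125)/45232 = 25250/586 + (70 - 125)/45232 = 25250*(1/586) - 55*1/45232 = 12625/293 - 5/4112 = 51912535/1204816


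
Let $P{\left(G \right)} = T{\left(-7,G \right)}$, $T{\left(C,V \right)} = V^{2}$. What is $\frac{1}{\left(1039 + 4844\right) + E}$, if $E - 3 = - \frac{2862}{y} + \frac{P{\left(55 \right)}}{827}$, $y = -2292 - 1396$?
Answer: $\frac{1524988}{8982840905} \approx 0.00016977$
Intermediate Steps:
$P{\left(G \right)} = G^{2}$
$y = -3688$
$E = \frac{11336501}{1524988}$ ($E = 3 - \left(- \frac{1431}{1844} - \frac{55^{2}}{827}\right) = 3 + \left(\left(-2862\right) \left(- \frac{1}{3688}\right) + 3025 \cdot \frac{1}{827}\right) = 3 + \left(\frac{1431}{1844} + \frac{3025}{827}\right) = 3 + \frac{6761537}{1524988} = \frac{11336501}{1524988} \approx 7.4338$)
$\frac{1}{\left(1039 + 4844\right) + E} = \frac{1}{\left(1039 + 4844\right) + \frac{11336501}{1524988}} = \frac{1}{5883 + \frac{11336501}{1524988}} = \frac{1}{\frac{8982840905}{1524988}} = \frac{1524988}{8982840905}$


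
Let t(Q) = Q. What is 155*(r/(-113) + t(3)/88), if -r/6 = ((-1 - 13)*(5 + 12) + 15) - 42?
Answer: -21635055/9944 ≈ -2175.7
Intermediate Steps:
r = 1590 (r = -6*(((-1 - 13)*(5 + 12) + 15) - 42) = -6*((-14*17 + 15) - 42) = -6*((-238 + 15) - 42) = -6*(-223 - 42) = -6*(-265) = 1590)
155*(r/(-113) + t(3)/88) = 155*(1590/(-113) + 3/88) = 155*(1590*(-1/113) + 3*(1/88)) = 155*(-1590/113 + 3/88) = 155*(-139581/9944) = -21635055/9944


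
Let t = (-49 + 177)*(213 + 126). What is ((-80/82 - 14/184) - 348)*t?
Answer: -14282726304/943 ≈ -1.5146e+7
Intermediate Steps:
t = 43392 (t = 128*339 = 43392)
((-80/82 - 14/184) - 348)*t = ((-80/82 - 14/184) - 348)*43392 = ((-80*1/82 - 14*1/184) - 348)*43392 = ((-40/41 - 7/92) - 348)*43392 = (-3967/3772 - 348)*43392 = -1316623/3772*43392 = -14282726304/943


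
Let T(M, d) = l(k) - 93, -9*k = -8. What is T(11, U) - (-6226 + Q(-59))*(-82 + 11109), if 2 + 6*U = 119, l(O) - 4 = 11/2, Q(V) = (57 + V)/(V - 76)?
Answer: 18536540887/270 ≈ 6.8654e+7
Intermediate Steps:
k = 8/9 (k = -⅑*(-8) = 8/9 ≈ 0.88889)
Q(V) = (57 + V)/(-76 + V)
l(O) = 19/2 (l(O) = 4 + 11/2 = 19/2)
U = 39/2 (U = -⅓ + (⅙)*119 = -⅓ + 119/6 = 39/2 ≈ 19.500)
T(M, d) = -167/2 (T(M, d) = 19/2 - 93 = -167/2)
T(11, U) - (-6226 + Q(-59))*(-82 + 11109) = -167/2 - (-6226 + (57 - 59)/(-76 - 59))*(-82 + 11109) = -167/2 - (-6226 - 2/(-135))*11027 = -167/2 - (-6226 - 1/135*(-2))*11027 = -167/2 - (-6226 + 2/135)*11027 = -167/2 - (-840508)*11027/135 = -167/2 - 1*(-9268281716/135) = -167/2 + 9268281716/135 = 18536540887/270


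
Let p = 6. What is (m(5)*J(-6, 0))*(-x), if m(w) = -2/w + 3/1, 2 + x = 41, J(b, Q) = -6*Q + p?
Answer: -3042/5 ≈ -608.40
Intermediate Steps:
J(b, Q) = 6 - 6*Q (J(b, Q) = -6*Q + 6 = 6 - 6*Q)
x = 39 (x = -2 + 41 = 39)
m(w) = 3 - 2/w (m(w) = -2/w + 3*1 = -2/w + 3 = 3 - 2/w)
(m(5)*J(-6, 0))*(-x) = ((3 - 2/5)*(6 - 6*0))*(-1*39) = ((3 - 2*⅕)*(6 + 0))*(-39) = ((3 - ⅖)*6)*(-39) = ((13/5)*6)*(-39) = (78/5)*(-39) = -3042/5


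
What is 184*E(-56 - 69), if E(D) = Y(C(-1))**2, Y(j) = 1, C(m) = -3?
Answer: 184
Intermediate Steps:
E(D) = 1 (E(D) = 1**2 = 1)
184*E(-56 - 69) = 184*1 = 184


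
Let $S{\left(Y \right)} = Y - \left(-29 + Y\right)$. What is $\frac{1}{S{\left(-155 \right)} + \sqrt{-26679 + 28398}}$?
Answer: $- \frac{29}{878} + \frac{3 \sqrt{191}}{878} \approx 0.014192$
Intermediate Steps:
$S{\left(Y \right)} = 29$
$\frac{1}{S{\left(-155 \right)} + \sqrt{-26679 + 28398}} = \frac{1}{29 + \sqrt{-26679 + 28398}} = \frac{1}{29 + \sqrt{1719}} = \frac{1}{29 + 3 \sqrt{191}}$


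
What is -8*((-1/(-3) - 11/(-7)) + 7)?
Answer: -1496/21 ≈ -71.238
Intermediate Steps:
-8*((-1/(-3) - 11/(-7)) + 7) = -8*((-1*(-1/3) - 11*(-1/7)) + 7) = -8*((1/3 + 11/7) + 7) = -8*(40/21 + 7) = -8*187/21 = -1496/21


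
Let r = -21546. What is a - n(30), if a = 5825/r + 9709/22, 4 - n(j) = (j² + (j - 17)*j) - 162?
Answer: 185462863/118503 ≈ 1565.0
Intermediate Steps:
n(j) = 166 - j² - j*(-17 + j) (n(j) = 4 - ((j² + (j - 17)*j) - 162) = 4 - ((j² + (-17 + j)*j) - 162) = 4 - ((j² + j*(-17 + j)) - 162) = 4 - (-162 + j² + j*(-17 + j)) = 4 + (162 - j² - j*(-17 + j)) = 166 - j² - j*(-17 + j))
a = 52265491/118503 (a = 5825/(-21546) + 9709/22 = 5825*(-1/21546) + 9709*(1/22) = -5825/21546 + 9709/22 = 52265491/118503 ≈ 441.05)
a - n(30) = 52265491/118503 - (166 - 2*30² + 17*30) = 52265491/118503 - (166 - 2*900 + 510) = 52265491/118503 - (166 - 1800 + 510) = 52265491/118503 - 1*(-1124) = 52265491/118503 + 1124 = 185462863/118503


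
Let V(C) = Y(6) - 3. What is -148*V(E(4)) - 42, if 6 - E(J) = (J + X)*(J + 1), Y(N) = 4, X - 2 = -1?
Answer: -190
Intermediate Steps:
X = 1 (X = 2 - 1 = 1)
E(J) = 6 - (1 + J)² (E(J) = 6 - (J + 1)*(J + 1) = 6 - (1 + J)*(1 + J) = 6 - (1 + J)²)
V(C) = 1 (V(C) = 4 - 3 = 1)
-148*V(E(4)) - 42 = -148*1 - 42 = -148 - 42 = -190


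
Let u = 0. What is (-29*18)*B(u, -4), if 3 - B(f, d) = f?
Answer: -1566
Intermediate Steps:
B(f, d) = 3 - f
(-29*18)*B(u, -4) = (-29*18)*(3 - 1*0) = -522*(3 + 0) = -522*3 = -1566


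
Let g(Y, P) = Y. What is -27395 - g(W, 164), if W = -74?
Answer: -27321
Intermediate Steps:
-27395 - g(W, 164) = -27395 - 1*(-74) = -27395 + 74 = -27321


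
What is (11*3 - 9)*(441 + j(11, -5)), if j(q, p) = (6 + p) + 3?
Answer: 10680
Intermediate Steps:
j(q, p) = 9 + p
(11*3 - 9)*(441 + j(11, -5)) = (11*3 - 9)*(441 + (9 - 5)) = (33 - 9)*(441 + 4) = 24*445 = 10680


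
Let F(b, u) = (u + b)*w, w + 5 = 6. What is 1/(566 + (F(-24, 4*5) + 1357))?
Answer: 1/1919 ≈ 0.00052110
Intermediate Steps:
w = 1 (w = -5 + 6 = 1)
F(b, u) = b + u (F(b, u) = (u + b)*1 = (b + u)*1 = b + u)
1/(566 + (F(-24, 4*5) + 1357)) = 1/(566 + ((-24 + 4*5) + 1357)) = 1/(566 + ((-24 + 20) + 1357)) = 1/(566 + (-4 + 1357)) = 1/(566 + 1353) = 1/1919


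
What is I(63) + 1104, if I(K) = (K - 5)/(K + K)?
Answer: 69581/63 ≈ 1104.5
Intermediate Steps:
I(K) = (-5 + K)/(2*K) (I(K) = (-5 + K)/((2*K)) = (-5 + K)*(1/(2*K)) = (-5 + K)/(2*K))
I(63) + 1104 = (½)*(-5 + 63)/63 + 1104 = (½)*(1/63)*58 + 1104 = 29/63 + 1104 = 69581/63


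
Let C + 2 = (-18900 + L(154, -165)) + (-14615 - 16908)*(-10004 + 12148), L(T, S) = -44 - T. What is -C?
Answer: 67604412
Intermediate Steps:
C = -67604412 (C = -2 + ((-18900 + (-44 - 1*154)) + (-14615 - 16908)*(-10004 + 12148)) = -2 + ((-18900 + (-44 - 154)) - 31523*2144) = -2 + ((-18900 - 198) - 67585312) = -2 + (-19098 - 67585312) = -2 - 67604410 = -67604412)
-C = -1*(-67604412) = 67604412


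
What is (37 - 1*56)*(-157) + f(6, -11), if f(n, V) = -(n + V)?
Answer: 2988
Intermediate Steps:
f(n, V) = -V - n (f(n, V) = -(V + n) = -V - n)
(37 - 1*56)*(-157) + f(6, -11) = (37 - 1*56)*(-157) + (-1*(-11) - 1*6) = (37 - 56)*(-157) + (11 - 6) = -19*(-157) + 5 = 2983 + 5 = 2988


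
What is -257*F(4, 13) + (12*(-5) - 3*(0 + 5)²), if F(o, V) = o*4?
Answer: -4247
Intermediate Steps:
F(o, V) = 4*o
-257*F(4, 13) + (12*(-5) - 3*(0 + 5)²) = -1028*4 + (12*(-5) - 3*(0 + 5)²) = -257*16 + (-60 - 3*5²) = -4112 + (-60 - 3*25) = -4112 + (-60 - 75) = -4112 - 135 = -4247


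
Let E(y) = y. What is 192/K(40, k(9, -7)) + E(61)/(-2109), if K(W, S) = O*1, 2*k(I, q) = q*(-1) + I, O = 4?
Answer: 101171/2109 ≈ 47.971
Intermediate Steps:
k(I, q) = I/2 - q/2 (k(I, q) = (q*(-1) + I)/2 = (-q + I)/2 = (I - q)/2 = I/2 - q/2)
K(W, S) = 4 (K(W, S) = 4*1 = 4)
192/K(40, k(9, -7)) + E(61)/(-2109) = 192/4 + 61/(-2109) = 192*(1/4) + 61*(-1/2109) = 48 - 61/2109 = 101171/2109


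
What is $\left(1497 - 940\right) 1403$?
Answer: $781471$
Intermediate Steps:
$\left(1497 - 940\right) 1403 = 557 \cdot 1403 = 781471$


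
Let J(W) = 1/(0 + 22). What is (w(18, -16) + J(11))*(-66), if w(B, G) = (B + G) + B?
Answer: -1323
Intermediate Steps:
w(B, G) = G + 2*B
J(W) = 1/22
(w(18, -16) + J(11))*(-66) = ((-16 + 2*18) + 1/22)*(-66) = ((-16 + 36) + 1/22)*(-66) = (20 + 1/22)*(-66) = (441/22)*(-66) = -1323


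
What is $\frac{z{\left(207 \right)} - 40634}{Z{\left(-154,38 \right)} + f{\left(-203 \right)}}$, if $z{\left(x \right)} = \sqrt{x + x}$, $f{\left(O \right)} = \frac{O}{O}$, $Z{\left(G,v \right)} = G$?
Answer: $\frac{40634}{153} - \frac{\sqrt{46}}{51} \approx 265.45$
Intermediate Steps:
$f{\left(O \right)} = 1$
$z{\left(x \right)} = \sqrt{2} \sqrt{x}$ ($z{\left(x \right)} = \sqrt{2 x} = \sqrt{2} \sqrt{x}$)
$\frac{z{\left(207 \right)} - 40634}{Z{\left(-154,38 \right)} + f{\left(-203 \right)}} = \frac{\sqrt{2} \sqrt{207} - 40634}{-154 + 1} = \frac{\sqrt{2} \cdot 3 \sqrt{23} - 40634}{-153} = \left(3 \sqrt{46} - 40634\right) \left(- \frac{1}{153}\right) = \left(-40634 + 3 \sqrt{46}\right) \left(- \frac{1}{153}\right) = \frac{40634}{153} - \frac{\sqrt{46}}{51}$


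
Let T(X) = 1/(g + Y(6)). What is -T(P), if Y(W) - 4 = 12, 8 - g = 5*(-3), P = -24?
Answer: -1/39 ≈ -0.025641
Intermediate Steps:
g = 23 (g = 8 - 5*(-3) = 8 - 1*(-15) = 8 + 15 = 23)
Y(W) = 16 (Y(W) = 4 + 12 = 16)
T(X) = 1/39 (T(X) = 1/(23 + 16) = 1/39)
-T(P) = -1*1/39 = -1/39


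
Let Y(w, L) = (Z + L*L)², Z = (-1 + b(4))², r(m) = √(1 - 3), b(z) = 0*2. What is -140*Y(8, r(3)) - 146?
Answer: -286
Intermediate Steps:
b(z) = 0
r(m) = I*√2 (r(m) = √(-2) = I*√2)
Z = 1 (Z = (-1 + 0)² = (-1)² = 1)
Y(w, L) = (1 + L²)² (Y(w, L) = (1 + L*L)² = (1 + L²)²)
-140*Y(8, r(3)) - 146 = -140*(1 + (I*√2)²)² - 146 = -140*(1 - 2)² - 146 = -140*(-1)² - 146 = -140*1 - 146 = -140 - 146 = -286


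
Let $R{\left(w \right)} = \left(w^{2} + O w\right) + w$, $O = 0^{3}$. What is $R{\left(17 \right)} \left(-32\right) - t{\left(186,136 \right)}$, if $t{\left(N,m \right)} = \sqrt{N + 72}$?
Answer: $-9792 - \sqrt{258} \approx -9808.1$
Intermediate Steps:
$O = 0$
$t{\left(N,m \right)} = \sqrt{72 + N}$
$R{\left(w \right)} = w + w^{2}$ ($R{\left(w \right)} = \left(w^{2} + 0 w\right) + w = \left(w^{2} + 0\right) + w = w^{2} + w = w + w^{2}$)
$R{\left(17 \right)} \left(-32\right) - t{\left(186,136 \right)} = 17 \left(1 + 17\right) \left(-32\right) - \sqrt{72 + 186} = 17 \cdot 18 \left(-32\right) - \sqrt{258} = 306 \left(-32\right) - \sqrt{258} = -9792 - \sqrt{258}$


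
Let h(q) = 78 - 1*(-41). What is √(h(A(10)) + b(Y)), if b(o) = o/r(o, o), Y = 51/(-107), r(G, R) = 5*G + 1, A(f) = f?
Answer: √653531/74 ≈ 10.924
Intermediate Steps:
r(G, R) = 1 + 5*G
Y = -51/107 (Y = 51*(-1/107) = -51/107 ≈ -0.47664)
b(o) = o/(1 + 5*o)
h(q) = 119 (h(q) = 78 + 41 = 119)
√(h(A(10)) + b(Y)) = √(119 - 51/(107*(1 + 5*(-51/107)))) = √(119 - 51/(107*(1 - 255/107))) = √(119 - 51/(107*(-148/107))) = √(119 - 51/107*(-107/148)) = √(119 + 51/148) = √(17663/148) = √653531/74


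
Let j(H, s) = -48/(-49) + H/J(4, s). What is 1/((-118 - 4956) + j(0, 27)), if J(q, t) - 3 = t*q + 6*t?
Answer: -49/248578 ≈ -0.00019712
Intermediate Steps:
J(q, t) = 3 + 6*t + q*t (J(q, t) = 3 + (t*q + 6*t) = 3 + (q*t + 6*t) = 3 + (6*t + q*t) = 3 + 6*t + q*t)
j(H, s) = 48/49 + H/(3 + 10*s) (j(H, s) = -48/(-49) + H/(3 + 6*s + 4*s) = -48*(-1/49) + H/(3 + 10*s) = 48/49 + H/(3 + 10*s))
1/((-118 - 4956) + j(0, 27)) = 1/((-118 - 4956) + (144 + 49*0 + 480*27)/(49*(3 + 10*27))) = 1/(-5074 + (144 + 0 + 12960)/(49*(3 + 270))) = 1/(-5074 + (1/49)*13104/273) = 1/(-5074 + (1/49)*(1/273)*13104) = 1/(-5074 + 48/49) = 1/(-248578/49) = -49/248578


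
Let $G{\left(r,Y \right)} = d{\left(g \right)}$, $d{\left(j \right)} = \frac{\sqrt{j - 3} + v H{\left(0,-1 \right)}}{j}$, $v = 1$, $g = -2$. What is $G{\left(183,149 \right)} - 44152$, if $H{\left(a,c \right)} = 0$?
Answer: $-44152 - \frac{i \sqrt{5}}{2} \approx -44152.0 - 1.118 i$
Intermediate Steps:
$d{\left(j \right)} = \frac{\sqrt{-3 + j}}{j}$ ($d{\left(j \right)} = \frac{\sqrt{j - 3} + 1 \cdot 0}{j} = \frac{\sqrt{-3 + j} + 0}{j} = \frac{\sqrt{-3 + j}}{j}$)
$G{\left(r,Y \right)} = - \frac{i \sqrt{5}}{2}$ ($G{\left(r,Y \right)} = \frac{\sqrt{-3 - 2}}{-2} = - \frac{\sqrt{-5}}{2} = - \frac{i \sqrt{5}}{2}$)
$G{\left(183,149 \right)} - 44152 = - \frac{i \sqrt{5}}{2} - 44152 = -44152 - \frac{i \sqrt{5}}{2}$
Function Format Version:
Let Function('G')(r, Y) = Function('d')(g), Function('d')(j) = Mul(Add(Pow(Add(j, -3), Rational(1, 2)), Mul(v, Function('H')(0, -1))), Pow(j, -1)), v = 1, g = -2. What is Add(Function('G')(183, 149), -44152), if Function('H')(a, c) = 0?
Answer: Add(-44152, Mul(Rational(-1, 2), I, Pow(5, Rational(1, 2)))) ≈ Add(-44152., Mul(-1.1180, I))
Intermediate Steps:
Function('d')(j) = Mul(Pow(j, -1), Pow(Add(-3, j), Rational(1, 2))) (Function('d')(j) = Mul(Add(Pow(Add(j, -3), Rational(1, 2)), Mul(1, 0)), Pow(j, -1)) = Mul(Add(Pow(Add(-3, j), Rational(1, 2)), 0), Pow(j, -1)) = Mul(Pow(Add(-3, j), Rational(1, 2)), Pow(j, -1)) = Mul(Pow(j, -1), Pow(Add(-3, j), Rational(1, 2))))
Function('G')(r, Y) = Mul(Rational(-1, 2), I, Pow(5, Rational(1, 2))) (Function('G')(r, Y) = Mul(Pow(-2, -1), Pow(Add(-3, -2), Rational(1, 2))) = Mul(Rational(-1, 2), Pow(-5, Rational(1, 2))) = Mul(Rational(-1, 2), Mul(I, Pow(5, Rational(1, 2)))) = Mul(Rational(-1, 2), I, Pow(5, Rational(1, 2))))
Add(Function('G')(183, 149), -44152) = Add(Mul(Rational(-1, 2), I, Pow(5, Rational(1, 2))), -44152) = Add(-44152, Mul(Rational(-1, 2), I, Pow(5, Rational(1, 2))))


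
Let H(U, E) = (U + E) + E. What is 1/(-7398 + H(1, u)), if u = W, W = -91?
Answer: -1/7579 ≈ -0.00013194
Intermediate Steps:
u = -91
H(U, E) = U + 2*E (H(U, E) = (E + U) + E = U + 2*E)
1/(-7398 + H(1, u)) = 1/(-7398 + (1 + 2*(-91))) = 1/(-7398 + (1 - 182)) = 1/(-7398 - 181) = 1/(-7579) = -1/7579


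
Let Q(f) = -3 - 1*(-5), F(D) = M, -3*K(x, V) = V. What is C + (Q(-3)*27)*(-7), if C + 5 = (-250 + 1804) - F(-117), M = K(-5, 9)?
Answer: 1174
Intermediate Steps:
K(x, V) = -V/3
M = -3 (M = -⅓*9 = -3)
F(D) = -3
Q(f) = 2 (Q(f) = -3 + 5 = 2)
C = 1552 (C = -5 + ((-250 + 1804) - 1*(-3)) = -5 + (1554 + 3) = -5 + 1557 = 1552)
C + (Q(-3)*27)*(-7) = 1552 + (2*27)*(-7) = 1552 + 54*(-7) = 1552 - 378 = 1174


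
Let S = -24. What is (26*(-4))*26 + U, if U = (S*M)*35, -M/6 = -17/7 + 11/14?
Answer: -10984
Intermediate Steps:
M = 69/7 (M = -6*(-17/7 + 11/14) = -6*(-23/14) = 69/7 ≈ 9.8571)
U = -8280 (U = -24*69/7*35 = -1656/7*35 = -8280)
(26*(-4))*26 + U = (26*(-4))*26 - 8280 = -104*26 - 8280 = -2704 - 8280 = -10984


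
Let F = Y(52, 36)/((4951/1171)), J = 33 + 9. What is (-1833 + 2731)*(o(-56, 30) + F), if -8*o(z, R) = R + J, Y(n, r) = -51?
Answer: -93643440/4951 ≈ -18914.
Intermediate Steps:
J = 42
o(z, R) = -21/4 - R/8 (o(z, R) = -(R + 42)/8 = -(42 + R)/8 = -21/4 - R/8)
F = -59721/4951 (F = -51/(4951/1171) = -51/(4951*(1/1171)) = -51/4951/1171 = -51*1171/4951 = -59721/4951 ≈ -12.062)
(-1833 + 2731)*(o(-56, 30) + F) = (-1833 + 2731)*((-21/4 - ⅛*30) - 59721/4951) = 898*((-21/4 - 15/4) - 59721/4951) = 898*(-9 - 59721/4951) = 898*(-104280/4951) = -93643440/4951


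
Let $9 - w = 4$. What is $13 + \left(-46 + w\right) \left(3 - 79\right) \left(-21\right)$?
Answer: $-65423$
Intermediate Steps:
$w = 5$ ($w = 9 - 4 = 5$)
$13 + \left(-46 + w\right) \left(3 - 79\right) \left(-21\right) = 13 + \left(-46 + 5\right) \left(3 - 79\right) \left(-21\right) = 13 + \left(-41\right) \left(-76\right) \left(-21\right) = 13 + 3116 \left(-21\right) = 13 - 65436 = -65423$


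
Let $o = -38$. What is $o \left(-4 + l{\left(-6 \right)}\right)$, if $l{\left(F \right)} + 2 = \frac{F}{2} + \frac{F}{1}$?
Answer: $570$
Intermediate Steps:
$l{\left(F \right)} = -2 + \frac{3 F}{2}$ ($l{\left(F \right)} = -2 + \left(\frac{F}{2} + \frac{F}{1}\right) = -2 + \left(F \frac{1}{2} + F 1\right) = -2 + \left(\frac{F}{2} + F\right) = -2 + \frac{3 F}{2}$)
$o \left(-4 + l{\left(-6 \right)}\right) = - 38 \left(-4 + \left(-2 + \frac{3}{2} \left(-6\right)\right)\right) = - 38 \left(-4 - 11\right) = \left(-38\right) \left(-15\right) = 570$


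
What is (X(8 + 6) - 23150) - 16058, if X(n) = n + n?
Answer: -39180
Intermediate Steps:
X(n) = 2*n
(X(8 + 6) - 23150) - 16058 = (2*(8 + 6) - 23150) - 16058 = (2*14 - 23150) - 16058 = (28 - 23150) - 16058 = -23122 - 16058 = -39180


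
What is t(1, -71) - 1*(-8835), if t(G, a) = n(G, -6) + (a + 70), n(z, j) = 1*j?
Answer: 8828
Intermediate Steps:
n(z, j) = j
t(G, a) = 64 + a (t(G, a) = -6 + (a + 70) = -6 + (70 + a) = 64 + a)
t(1, -71) - 1*(-8835) = (64 - 71) - 1*(-8835) = -7 + 8835 = 8828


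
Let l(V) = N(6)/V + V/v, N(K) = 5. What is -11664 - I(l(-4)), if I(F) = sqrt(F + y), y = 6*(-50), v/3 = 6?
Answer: -11664 - I*sqrt(10853)/6 ≈ -11664.0 - 17.363*I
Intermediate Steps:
v = 18 (v = 3*6 = 18)
y = -300
l(V) = 5/V + V/18
I(F) = sqrt(-300 + F) (I(F) = sqrt(F - 300) = sqrt(-300 + F))
-11664 - I(l(-4)) = -11664 - sqrt(-300 + (5/(-4) + (1/18)*(-4))) = -11664 - sqrt(-300 + (5*(-1/4) - 2/9)) = -11664 - sqrt(-300 + (-5/4 - 2/9)) = -11664 - sqrt(-300 - 53/36) = -11664 - sqrt(-10853/36) = -11664 - I*sqrt(10853)/6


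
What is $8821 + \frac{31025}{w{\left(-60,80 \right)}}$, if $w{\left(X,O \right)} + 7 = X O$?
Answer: $\frac{42371522}{4807} \approx 8814.5$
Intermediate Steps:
$w{\left(X,O \right)} = -7 + O X$ ($w{\left(X,O \right)} = -7 + X O = -7 + O X$)
$8821 + \frac{31025}{w{\left(-60,80 \right)}} = 8821 + \frac{31025}{-7 + 80 \left(-60\right)} = 8821 + \frac{31025}{-7 - 4800} = 8821 + \frac{31025}{-4807} = 8821 + 31025 \left(- \frac{1}{4807}\right) = 8821 - \frac{31025}{4807} = \frac{42371522}{4807}$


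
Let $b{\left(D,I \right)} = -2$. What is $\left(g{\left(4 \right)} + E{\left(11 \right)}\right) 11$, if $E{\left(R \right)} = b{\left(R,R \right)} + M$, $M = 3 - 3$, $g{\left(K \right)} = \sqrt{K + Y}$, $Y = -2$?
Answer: $-22 + 11 \sqrt{2} \approx -6.4436$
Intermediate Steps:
$g{\left(K \right)} = \sqrt{-2 + K}$ ($g{\left(K \right)} = \sqrt{K - 2} = \sqrt{-2 + K}$)
$M = 0$ ($M = 3 - 3 = 0$)
$E{\left(R \right)} = -2$ ($E{\left(R \right)} = -2 + 0 = -2$)
$\left(g{\left(4 \right)} + E{\left(11 \right)}\right) 11 = \left(\sqrt{-2 + 4} - 2\right) 11 = \left(\sqrt{2} - 2\right) 11 = \left(-2 + \sqrt{2}\right) 11 = -22 + 11 \sqrt{2}$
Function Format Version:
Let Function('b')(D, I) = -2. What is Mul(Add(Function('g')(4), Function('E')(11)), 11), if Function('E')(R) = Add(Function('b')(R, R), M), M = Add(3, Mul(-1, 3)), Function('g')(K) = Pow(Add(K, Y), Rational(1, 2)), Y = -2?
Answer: Add(-22, Mul(11, Pow(2, Rational(1, 2)))) ≈ -6.4436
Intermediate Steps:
Function('g')(K) = Pow(Add(-2, K), Rational(1, 2)) (Function('g')(K) = Pow(Add(K, -2), Rational(1, 2)) = Pow(Add(-2, K), Rational(1, 2)))
M = 0 (M = Add(3, -3) = 0)
Function('E')(R) = -2 (Function('E')(R) = Add(-2, 0) = -2)
Mul(Add(Function('g')(4), Function('E')(11)), 11) = Mul(Add(Pow(Add(-2, 4), Rational(1, 2)), -2), 11) = Mul(Add(Pow(2, Rational(1, 2)), -2), 11) = Mul(Add(-2, Pow(2, Rational(1, 2))), 11) = Add(-22, Mul(11, Pow(2, Rational(1, 2))))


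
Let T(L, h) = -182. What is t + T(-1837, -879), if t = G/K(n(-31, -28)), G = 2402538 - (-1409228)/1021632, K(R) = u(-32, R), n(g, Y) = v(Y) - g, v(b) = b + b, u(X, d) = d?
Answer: -614789884211/6385200 ≈ -96284.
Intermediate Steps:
v(b) = 2*b
n(g, Y) = -g + 2*Y (n(g, Y) = 2*Y - g = -g + 2*Y)
K(R) = R
G = 613627777811/255408 (G = 2402538 - (-1409228)/1021632 = 2402538 - 1*(-352307/255408) = 2402538 + 352307/255408 = 613627777811/255408 ≈ 2.4025e+6)
t = -613627777811/6385200 (t = 613627777811/(255408*(-1*(-31) + 2*(-28))) = 613627777811/(255408*(31 - 56)) = (613627777811/255408)/(-25) = (613627777811/255408)*(-1/25) = -613627777811/6385200 ≈ -96102.)
t + T(-1837, -879) = -613627777811/6385200 - 182 = -614789884211/6385200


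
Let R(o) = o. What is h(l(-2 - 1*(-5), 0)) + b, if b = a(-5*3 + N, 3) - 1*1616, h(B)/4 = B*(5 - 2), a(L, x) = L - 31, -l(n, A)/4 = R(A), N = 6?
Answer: -1656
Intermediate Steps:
l(n, A) = -4*A
a(L, x) = -31 + L
h(B) = 12*B (h(B) = 4*(B*(5 - 2)) = 4*(B*3) = 4*(3*B) = 12*B)
b = -1656 (b = (-31 + (-5*3 + 6)) - 1*1616 = (-31 + (-15 + 6)) - 1616 = (-31 - 9) - 1616 = -40 - 1616 = -1656)
h(l(-2 - 1*(-5), 0)) + b = 12*(-4*0) - 1656 = 12*0 - 1656 = 0 - 1656 = -1656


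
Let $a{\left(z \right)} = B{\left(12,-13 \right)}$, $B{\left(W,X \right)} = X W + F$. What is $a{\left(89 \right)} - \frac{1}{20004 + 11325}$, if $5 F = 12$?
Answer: $- \frac{24060677}{156645} \approx -153.6$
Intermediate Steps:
$F = \frac{12}{5}$ ($F = \frac{1}{5} \cdot 12 = \frac{12}{5} \approx 2.4$)
$B{\left(W,X \right)} = \frac{12}{5} + W X$ ($B{\left(W,X \right)} = X W + \frac{12}{5} = W X + \frac{12}{5} = \frac{12}{5} + W X$)
$a{\left(z \right)} = - \frac{768}{5}$ ($a{\left(z \right)} = \frac{12}{5} + 12 \left(-13\right) = \frac{12}{5} - 156 = - \frac{768}{5}$)
$a{\left(89 \right)} - \frac{1}{20004 + 11325} = - \frac{768}{5} - \frac{1}{20004 + 11325} = - \frac{768}{5} - \frac{1}{31329} = - \frac{24060677}{156645}$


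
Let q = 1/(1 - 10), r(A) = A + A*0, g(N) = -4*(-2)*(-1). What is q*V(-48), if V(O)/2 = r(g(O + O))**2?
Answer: -128/9 ≈ -14.222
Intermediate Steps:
g(N) = -8 (g(N) = 8*(-1) = -8)
r(A) = A (r(A) = A + 0 = A)
q = -1/9 (q = 1/(-9) = -1/9 ≈ -0.11111)
V(O) = 128 (V(O) = 2*(-8)**2 = 2*64 = 128)
q*V(-48) = -1/9*128 = -128/9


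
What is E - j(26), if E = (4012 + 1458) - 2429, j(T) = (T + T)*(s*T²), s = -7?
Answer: 249105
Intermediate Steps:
j(T) = -14*T³ (j(T) = (T + T)*(-7*T²) = (2*T)*(-7*T²) = -14*T³)
E = 3041 (E = 5470 - 2429 = 3041)
E - j(26) = 3041 - (-14)*26³ = 3041 - (-14)*17576 = 3041 - 1*(-246064) = 3041 + 246064 = 249105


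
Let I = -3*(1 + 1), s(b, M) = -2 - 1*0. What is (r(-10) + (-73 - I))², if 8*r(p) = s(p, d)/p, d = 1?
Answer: 7177041/1600 ≈ 4485.6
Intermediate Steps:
s(b, M) = -2 (s(b, M) = -2 + 0 = -2)
r(p) = -1/(4*p) (r(p) = (-2/p)/8 = -1/(4*p))
I = -6 (I = -3*2 = -6)
(r(-10) + (-73 - I))² = (-¼/(-10) + (-73 - 1*(-6)))² = (-¼*(-⅒) + (-73 + 6))² = (1/40 - 67)² = (-2679/40)² = 7177041/1600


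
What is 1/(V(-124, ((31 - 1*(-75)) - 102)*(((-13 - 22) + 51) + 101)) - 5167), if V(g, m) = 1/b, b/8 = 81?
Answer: -648/3348215 ≈ -0.00019354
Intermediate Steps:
b = 648 (b = 8*81 = 648)
V(g, m) = 1/648
1/(V(-124, ((31 - 1*(-75)) - 102)*(((-13 - 22) + 51) + 101)) - 5167) = 1/(1/648 - 5167) = 1/(-3348215/648) = -648/3348215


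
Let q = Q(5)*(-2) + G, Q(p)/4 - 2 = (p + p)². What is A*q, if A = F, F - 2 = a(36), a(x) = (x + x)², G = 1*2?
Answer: -4221404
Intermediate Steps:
G = 2
Q(p) = 8 + 16*p² (Q(p) = 8 + 4*(p + p)² = 8 + 4*(2*p)² = 8 + 4*(4*p²) = 8 + 16*p²)
a(x) = 4*x² (a(x) = (2*x)² = 4*x²)
F = 5186 (F = 2 + 4*36² = 2 + 4*1296 = 2 + 5184 = 5186)
A = 5186
q = -814 (q = (8 + 16*5²)*(-2) + 2 = (8 + 16*25)*(-2) + 2 = (8 + 400)*(-2) + 2 = 408*(-2) + 2 = -816 + 2 = -814)
A*q = 5186*(-814) = -4221404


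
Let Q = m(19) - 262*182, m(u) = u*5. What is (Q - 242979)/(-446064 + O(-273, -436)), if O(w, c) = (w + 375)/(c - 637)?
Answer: 51963244/79771129 ≈ 0.65140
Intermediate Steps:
O(w, c) = (375 + w)/(-637 + c)
m(u) = 5*u
Q = -47589 (Q = 5*19 - 262*182 = 95 - 47684 = -47589)
(Q - 242979)/(-446064 + O(-273, -436)) = (-47589 - 242979)/(-446064 + (375 - 273)/(-637 - 436)) = -290568/(-446064 + 102/(-1073)) = -290568/(-446064 - 1/1073*102) = -290568/(-446064 - 102/1073) = -290568/(-478626774/1073) = -290568*(-1073/478626774) = 51963244/79771129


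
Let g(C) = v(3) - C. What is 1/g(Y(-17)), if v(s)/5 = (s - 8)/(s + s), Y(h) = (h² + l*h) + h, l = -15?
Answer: -6/3187 ≈ -0.0018826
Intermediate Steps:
Y(h) = h² - 14*h (Y(h) = (h² - 15*h) + h = h² - 14*h)
v(s) = 5*(-8 + s)/(2*s) (v(s) = 5*((s - 8)/(s + s)) = 5*((-8 + s)/((2*s))) = 5*((-8 + s)*(1/(2*s))) = 5*((-8 + s)/(2*s)) = 5*(-8 + s)/(2*s))
g(C) = -25/6 - C (g(C) = (5/2 - 20/3) - C = -25/6 - C)
1/g(Y(-17)) = 1/(-25/6 - (-17)*(-14 - 17)) = 1/(-25/6 - (-17)*(-31)) = 1/(-25/6 - 1*527) = 1/(-25/6 - 527) = 1/(-3187/6) = -6/3187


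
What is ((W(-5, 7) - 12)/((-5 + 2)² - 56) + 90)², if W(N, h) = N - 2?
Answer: 18054001/2209 ≈ 8172.9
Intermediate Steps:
W(N, h) = -2 + N
((W(-5, 7) - 12)/((-5 + 2)² - 56) + 90)² = (((-2 - 5) - 12)/((-5 + 2)² - 56) + 90)² = ((-7 - 12)/((-3)² - 56) + 90)² = (-19/(9 - 56) + 90)² = (-19/(-47) + 90)² = (-19*(-1/47) + 90)² = (19/47 + 90)² = (4249/47)² = 18054001/2209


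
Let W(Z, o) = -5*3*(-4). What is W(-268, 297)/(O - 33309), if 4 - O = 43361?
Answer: -30/38333 ≈ -0.00078262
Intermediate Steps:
O = -43357 (O = 4 - 1*43361 = 4 - 43361 = -43357)
W(Z, o) = 60 (W(Z, o) = -15*(-4) = 60)
W(-268, 297)/(O - 33309) = 60/(-43357 - 33309) = 60/(-76666) = 60*(-1/76666) = -30/38333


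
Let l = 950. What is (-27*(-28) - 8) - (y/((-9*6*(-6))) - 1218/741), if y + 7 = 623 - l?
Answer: 30037493/40014 ≈ 750.67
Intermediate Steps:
y = -334 (y = -7 + (623 - 1*950) = -7 + (623 - 950) = -7 - 327 = -334)
(-27*(-28) - 8) - (y/((-9*6*(-6))) - 1218/741) = (-27*(-28) - 8) - (-334/(-9*6*(-6)) - 1218/741) = (756 - 8) - (-334/((-54*(-6))) - 1218*1/741) = 748 - (-334/324 - 406/247) = 748 - (-334*1/324 - 406/247) = 748 - (-167/162 - 406/247) = 748 - 1*(-107021/40014) = 748 + 107021/40014 = 30037493/40014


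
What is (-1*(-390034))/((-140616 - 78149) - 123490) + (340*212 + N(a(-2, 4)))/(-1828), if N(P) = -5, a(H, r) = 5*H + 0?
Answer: -25381011277/625642140 ≈ -40.568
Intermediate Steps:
a(H, r) = 5*H
(-1*(-390034))/((-140616 - 78149) - 123490) + (340*212 + N(a(-2, 4)))/(-1828) = (-1*(-390034))/((-140616 - 78149) - 123490) + (340*212 - 5)/(-1828) = 390034/(-218765 - 123490) + (72080 - 5)*(-1/1828) = 390034/(-342255) + 72075*(-1/1828) = 390034*(-1/342255) - 72075/1828 = -390034/342255 - 72075/1828 = -25381011277/625642140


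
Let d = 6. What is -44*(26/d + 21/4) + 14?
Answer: -1223/3 ≈ -407.67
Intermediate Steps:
-44*(26/d + 21/4) + 14 = -44*(26/6 + 21/4) + 14 = -44*(26*(1/6) + 21*(1/4)) + 14 = -44*(13/3 + 21/4) + 14 = -44*115/12 + 14 = -1265/3 + 14 = -1223/3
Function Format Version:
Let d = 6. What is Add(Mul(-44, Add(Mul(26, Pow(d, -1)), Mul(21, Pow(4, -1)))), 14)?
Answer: Rational(-1223, 3) ≈ -407.67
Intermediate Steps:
Add(Mul(-44, Add(Mul(26, Pow(d, -1)), Mul(21, Pow(4, -1)))), 14) = Add(Mul(-44, Add(Mul(26, Pow(6, -1)), Mul(21, Pow(4, -1)))), 14) = Add(Mul(-44, Add(Mul(26, Rational(1, 6)), Mul(21, Rational(1, 4)))), 14) = Add(Mul(-44, Add(Rational(13, 3), Rational(21, 4))), 14) = Add(Mul(-44, Rational(115, 12)), 14) = Add(Rational(-1265, 3), 14) = Rational(-1223, 3)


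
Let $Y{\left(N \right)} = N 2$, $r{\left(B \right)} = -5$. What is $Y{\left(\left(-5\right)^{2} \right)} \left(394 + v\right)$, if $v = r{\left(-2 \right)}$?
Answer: $19450$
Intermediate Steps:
$v = -5$
$Y{\left(N \right)} = 2 N$
$Y{\left(\left(-5\right)^{2} \right)} \left(394 + v\right) = 2 \left(-5\right)^{2} \left(394 - 5\right) = 2 \cdot 25 \cdot 389 = 50 \cdot 389 = 19450$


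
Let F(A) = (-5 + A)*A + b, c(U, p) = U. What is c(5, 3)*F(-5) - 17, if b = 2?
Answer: 243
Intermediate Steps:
F(A) = 2 + A*(-5 + A) (F(A) = (-5 + A)*A + 2 = A*(-5 + A) + 2 = 2 + A*(-5 + A))
c(5, 3)*F(-5) - 17 = 5*(2 + (-5)² - 5*(-5)) - 17 = 5*(2 + 25 + 25) - 17 = 5*52 - 17 = 260 - 17 = 243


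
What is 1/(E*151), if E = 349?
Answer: 1/52699 ≈ 1.8976e-5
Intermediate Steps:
1/(E*151) = 1/(349*151) = 1/52699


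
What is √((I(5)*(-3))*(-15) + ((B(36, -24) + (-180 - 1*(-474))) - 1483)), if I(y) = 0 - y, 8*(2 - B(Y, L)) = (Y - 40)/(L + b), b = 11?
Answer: I*√954538/26 ≈ 37.577*I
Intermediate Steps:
B(Y, L) = 2 - (-40 + Y)/(8*(11 + L)) (B(Y, L) = 2 - (Y - 40)/(8*(L + 11)) = 2 - (-40 + Y)/(8*(11 + L)))
I(y) = -y
√((I(5)*(-3))*(-15) + ((B(36, -24) + (-180 - 1*(-474))) - 1483)) = √((-1*5*(-3))*(-15) + (((216 - 1*36 + 16*(-24))/(8*(11 - 24)) + (-180 - 1*(-474))) - 1483)) = √(-5*(-3)*(-15) + (((⅛)*(216 - 36 - 384)/(-13) + (-180 + 474)) - 1483)) = √(15*(-15) + (((⅛)*(-1/13)*(-204) + 294) - 1483)) = √(-225 + ((51/26 + 294) - 1483)) = √(-225 + (7695/26 - 1483)) = √(-225 - 30863/26) = √(-36713/26) = I*√954538/26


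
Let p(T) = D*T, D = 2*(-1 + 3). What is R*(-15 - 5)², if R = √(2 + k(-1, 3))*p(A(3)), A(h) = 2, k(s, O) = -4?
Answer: 3200*I*√2 ≈ 4525.5*I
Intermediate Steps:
D = 4 (D = 2*2 = 4)
p(T) = 4*T
R = 8*I*√2 (R = √(2 - 4)*(4*2) = √(-2)*8 = (I*√2)*8 = 8*I*√2 ≈ 11.314*I)
R*(-15 - 5)² = (8*I*√2)*(-15 - 5)² = (8*I*√2)*(-20)² = (8*I*√2)*400 = 3200*I*√2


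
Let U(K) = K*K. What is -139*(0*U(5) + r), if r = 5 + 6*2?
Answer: -2363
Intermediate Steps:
U(K) = K²
r = 17 (r = 5 + 12 = 17)
-139*(0*U(5) + r) = -139*(0*5² + 17) = -139*(0*25 + 17) = -139*(0 + 17) = -139*17 = -2363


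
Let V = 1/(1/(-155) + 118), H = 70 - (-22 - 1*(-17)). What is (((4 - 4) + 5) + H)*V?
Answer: 12400/18289 ≈ 0.67800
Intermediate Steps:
H = 75 (H = 70 - (-22 + 17) = 70 - 1*(-5) = 70 + 5 = 75)
V = 155/18289 (V = 1/(-1/155 + 118) = 1/(18289/155) = 155/18289 ≈ 0.0084750)
(((4 - 4) + 5) + H)*V = (((4 - 4) + 5) + 75)*(155/18289) = ((0 + 5) + 75)*(155/18289) = (5 + 75)*(155/18289) = 80*(155/18289) = 12400/18289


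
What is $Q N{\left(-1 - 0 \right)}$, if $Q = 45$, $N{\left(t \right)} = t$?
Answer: $-45$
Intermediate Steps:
$Q N{\left(-1 - 0 \right)} = 45 \left(-1 - 0\right) = 45 \left(-1 + 0\right) = 45 \left(-1\right) = -45$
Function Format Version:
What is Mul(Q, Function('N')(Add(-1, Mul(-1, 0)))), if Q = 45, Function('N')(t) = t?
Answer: -45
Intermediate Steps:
Mul(Q, Function('N')(Add(-1, Mul(-1, 0)))) = Mul(45, Add(-1, Mul(-1, 0))) = Mul(45, Add(-1, 0)) = Mul(45, -1) = -45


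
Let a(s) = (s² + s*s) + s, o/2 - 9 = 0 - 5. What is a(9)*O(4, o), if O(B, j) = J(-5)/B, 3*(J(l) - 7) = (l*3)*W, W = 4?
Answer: -2223/4 ≈ -555.75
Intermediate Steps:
o = 8 (o = 18 + 2*(0 - 5) = 18 + 2*(-5) = 18 - 10 = 8)
J(l) = 7 + 4*l (J(l) = 7 + ((l*3)*4)/3 = 7 + ((3*l)*4)/3 = 7 + (12*l)/3 = 7 + 4*l)
O(B, j) = -13/B (O(B, j) = (7 + 4*(-5))/B = (7 - 20)/B = -13/B)
a(s) = s + 2*s² (a(s) = (s² + s²) + s = 2*s² + s = s + 2*s²)
a(9)*O(4, o) = (9*(1 + 2*9))*(-13/4) = (9*(1 + 18))*(-13*¼) = (9*19)*(-13/4) = 171*(-13/4) = -2223/4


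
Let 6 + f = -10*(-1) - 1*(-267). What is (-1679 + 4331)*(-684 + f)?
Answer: -1095276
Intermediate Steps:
f = 271 (f = -6 + (-10*(-1) - 1*(-267)) = -6 + (10 + 267) = -6 + 277 = 271)
(-1679 + 4331)*(-684 + f) = (-1679 + 4331)*(-684 + 271) = 2652*(-413) = -1095276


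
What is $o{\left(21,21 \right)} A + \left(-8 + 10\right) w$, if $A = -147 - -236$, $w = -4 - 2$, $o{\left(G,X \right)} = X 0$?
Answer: $-12$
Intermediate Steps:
$o{\left(G,X \right)} = 0$
$w = -6$
$A = 89$ ($A = -147 + 236 = 89$)
$o{\left(21,21 \right)} A + \left(-8 + 10\right) w = 0 \cdot 89 + \left(-8 + 10\right) \left(-6\right) = 0 + 2 \left(-6\right) = 0 - 12 = -12$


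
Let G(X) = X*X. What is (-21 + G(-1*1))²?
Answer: 400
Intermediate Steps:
G(X) = X²
(-21 + G(-1*1))² = (-21 + (-1*1)²)² = (-21 + (-1)²)² = (-21 + 1)² = (-20)² = 400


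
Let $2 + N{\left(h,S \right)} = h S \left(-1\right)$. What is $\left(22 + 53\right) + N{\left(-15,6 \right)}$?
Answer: $163$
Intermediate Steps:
$N{\left(h,S \right)} = -2 - S h$ ($N{\left(h,S \right)} = -2 + h S \left(-1\right) = -2 + S h \left(-1\right) = -2 - S h$)
$\left(22 + 53\right) + N{\left(-15,6 \right)} = \left(22 + 53\right) - \left(2 + 6 \left(-15\right)\right) = 75 + \left(-2 + 90\right) = 75 + 88 = 163$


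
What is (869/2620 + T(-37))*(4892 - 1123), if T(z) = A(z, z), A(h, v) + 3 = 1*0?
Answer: -26349079/2620 ≈ -10057.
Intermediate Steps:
A(h, v) = -3 (A(h, v) = -3 + 1*0 = -3 + 0 = -3)
T(z) = -3
(869/2620 + T(-37))*(4892 - 1123) = (869/2620 - 3)*(4892 - 1123) = (869*(1/2620) - 3)*3769 = (869/2620 - 3)*3769 = -6991/2620*3769 = -26349079/2620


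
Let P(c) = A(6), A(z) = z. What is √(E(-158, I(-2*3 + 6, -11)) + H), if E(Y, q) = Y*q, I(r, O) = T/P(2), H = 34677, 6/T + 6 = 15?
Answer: √311935/3 ≈ 186.17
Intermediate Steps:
T = ⅔ (T = 6/(-6 + 15) = 6/9 = 6*(⅑) = ⅔ ≈ 0.66667)
P(c) = 6
I(r, O) = ⅑ (I(r, O) = (⅔)/6 = (⅔)*(⅙) = ⅑)
√(E(-158, I(-2*3 + 6, -11)) + H) = √(-158*⅑ + 34677) = √(-158/9 + 34677) = √(311935/9) = √311935/3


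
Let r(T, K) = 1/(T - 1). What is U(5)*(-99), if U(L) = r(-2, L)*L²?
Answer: 825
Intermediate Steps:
r(T, K) = 1/(-1 + T)
U(L) = -L²/3 (U(L) = L²/(-1 - 2) = L²/(-3) = -L²/3)
U(5)*(-99) = -⅓*5²*(-99) = -⅓*25*(-99) = -25/3*(-99) = 825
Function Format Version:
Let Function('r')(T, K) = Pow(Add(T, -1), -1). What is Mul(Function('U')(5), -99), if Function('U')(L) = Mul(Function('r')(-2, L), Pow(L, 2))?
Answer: 825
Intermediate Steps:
Function('r')(T, K) = Pow(Add(-1, T), -1)
Function('U')(L) = Mul(Rational(-1, 3), Pow(L, 2)) (Function('U')(L) = Mul(Pow(Add(-1, -2), -1), Pow(L, 2)) = Mul(Pow(-3, -1), Pow(L, 2)) = Mul(Rational(-1, 3), Pow(L, 2)))
Mul(Function('U')(5), -99) = Mul(Mul(Rational(-1, 3), Pow(5, 2)), -99) = Mul(Mul(Rational(-1, 3), 25), -99) = Mul(Rational(-25, 3), -99) = 825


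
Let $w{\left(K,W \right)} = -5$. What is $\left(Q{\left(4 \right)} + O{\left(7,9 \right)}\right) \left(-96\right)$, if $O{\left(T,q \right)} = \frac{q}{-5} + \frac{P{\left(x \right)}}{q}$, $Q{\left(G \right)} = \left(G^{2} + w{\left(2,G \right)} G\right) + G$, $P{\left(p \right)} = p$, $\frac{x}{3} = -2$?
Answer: $\frac{1184}{5} \approx 236.8$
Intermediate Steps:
$x = -6$ ($x = 3 \left(-2\right) = -6$)
$Q{\left(G \right)} = G^{2} - 4 G$ ($Q{\left(G \right)} = \left(G^{2} - 5 G\right) + G = G^{2} - 4 G$)
$O{\left(T,q \right)} = - \frac{6}{q} - \frac{q}{5}$ ($O{\left(T,q \right)} = \frac{q}{-5} - \frac{6}{q} = q \left(- \frac{1}{5}\right) - \frac{6}{q} = - \frac{q}{5} - \frac{6}{q} = - \frac{6}{q} - \frac{q}{5}$)
$\left(Q{\left(4 \right)} + O{\left(7,9 \right)}\right) \left(-96\right) = \left(4 \left(-4 + 4\right) - \left(\frac{9}{5} + \frac{6}{9}\right)\right) \left(-96\right) = \left(4 \cdot 0 - \frac{37}{15}\right) \left(-96\right) = \left(0 - \frac{37}{15}\right) \left(-96\right) = \left(- \frac{37}{15}\right) \left(-96\right) = \frac{1184}{5}$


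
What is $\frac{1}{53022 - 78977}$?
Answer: $- \frac{1}{25955} \approx -3.8528 \cdot 10^{-5}$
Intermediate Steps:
$\frac{1}{53022 - 78977} = \frac{1}{-25955} = - \frac{1}{25955}$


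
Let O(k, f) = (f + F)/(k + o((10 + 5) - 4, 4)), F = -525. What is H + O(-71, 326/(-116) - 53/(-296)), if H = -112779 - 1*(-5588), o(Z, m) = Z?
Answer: -18401041151/171680 ≈ -1.0718e+5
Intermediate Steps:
H = -107191 (H = -112779 + 5588 = -107191)
O(k, f) = (-525 + f)/(11 + k) (O(k, f) = (f - 525)/(k + ((10 + 5) - 4)) = (-525 + f)/(k + (15 - 4)) = (-525 + f)/(k + 11) = (-525 + f)/(11 + k))
H + O(-71, 326/(-116) - 53/(-296)) = -107191 + (-525 + (326/(-116) - 53/(-296)))/(11 - 71) = -107191 + (-525 + (326*(-1/116) - 53*(-1/296)))/(-60) = -107191 - (-525 + (-163/58 + 53/296))/60 = -107191 - (-525 - 22587/8584)/60 = -107191 - 1/60*(-4529187/8584) = -107191 + 1509729/171680 = -18401041151/171680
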